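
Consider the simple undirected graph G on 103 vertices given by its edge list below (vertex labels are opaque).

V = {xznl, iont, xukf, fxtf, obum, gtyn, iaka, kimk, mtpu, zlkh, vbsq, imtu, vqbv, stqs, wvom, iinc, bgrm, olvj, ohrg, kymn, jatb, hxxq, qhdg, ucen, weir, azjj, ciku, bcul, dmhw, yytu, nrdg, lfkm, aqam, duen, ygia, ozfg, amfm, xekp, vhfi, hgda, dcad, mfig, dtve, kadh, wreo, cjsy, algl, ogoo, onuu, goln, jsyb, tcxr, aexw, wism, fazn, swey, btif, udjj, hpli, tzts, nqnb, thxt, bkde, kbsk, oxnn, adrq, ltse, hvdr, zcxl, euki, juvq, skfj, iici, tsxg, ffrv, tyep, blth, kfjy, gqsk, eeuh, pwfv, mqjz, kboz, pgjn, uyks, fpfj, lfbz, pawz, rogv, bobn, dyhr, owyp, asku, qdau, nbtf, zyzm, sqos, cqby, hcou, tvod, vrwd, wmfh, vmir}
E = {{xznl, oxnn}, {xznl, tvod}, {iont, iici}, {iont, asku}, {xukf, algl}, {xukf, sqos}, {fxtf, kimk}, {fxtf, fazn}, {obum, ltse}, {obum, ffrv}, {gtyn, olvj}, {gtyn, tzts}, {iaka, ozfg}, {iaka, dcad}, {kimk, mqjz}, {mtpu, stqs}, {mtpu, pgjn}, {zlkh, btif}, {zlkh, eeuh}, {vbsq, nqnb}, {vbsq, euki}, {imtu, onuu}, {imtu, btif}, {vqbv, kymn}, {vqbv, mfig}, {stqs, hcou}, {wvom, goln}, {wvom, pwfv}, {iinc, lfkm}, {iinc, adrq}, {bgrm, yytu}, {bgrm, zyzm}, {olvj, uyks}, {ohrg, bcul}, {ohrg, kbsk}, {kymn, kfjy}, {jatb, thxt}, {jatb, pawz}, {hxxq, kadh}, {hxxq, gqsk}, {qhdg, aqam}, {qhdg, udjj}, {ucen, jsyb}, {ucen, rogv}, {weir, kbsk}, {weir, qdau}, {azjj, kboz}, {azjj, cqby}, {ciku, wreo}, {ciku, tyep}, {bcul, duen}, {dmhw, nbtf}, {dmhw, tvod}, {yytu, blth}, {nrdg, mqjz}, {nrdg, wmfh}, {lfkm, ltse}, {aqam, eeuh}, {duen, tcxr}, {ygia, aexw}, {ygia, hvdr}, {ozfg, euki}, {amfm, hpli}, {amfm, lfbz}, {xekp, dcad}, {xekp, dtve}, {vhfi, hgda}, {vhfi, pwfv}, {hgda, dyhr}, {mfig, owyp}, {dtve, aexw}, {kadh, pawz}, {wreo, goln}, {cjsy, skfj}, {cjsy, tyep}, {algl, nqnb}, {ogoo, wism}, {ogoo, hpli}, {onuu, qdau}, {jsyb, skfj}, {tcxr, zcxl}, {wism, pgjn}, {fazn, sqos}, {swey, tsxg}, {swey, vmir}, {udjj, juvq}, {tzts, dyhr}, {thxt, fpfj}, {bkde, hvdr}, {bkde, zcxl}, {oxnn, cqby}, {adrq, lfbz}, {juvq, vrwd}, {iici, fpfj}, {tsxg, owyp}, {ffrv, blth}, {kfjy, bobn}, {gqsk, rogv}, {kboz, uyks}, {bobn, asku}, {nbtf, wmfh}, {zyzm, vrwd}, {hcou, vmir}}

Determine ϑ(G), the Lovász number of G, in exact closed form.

deg(bkde) = 2; N(bkde) = {hvdr, zcxl}.
deg(algl) = 2; N(algl) = {xukf, nqnb}.
N(kfjy) = {kymn, bobn}, |N(kfjy)| = 2.
deg(jsyb) = 2; N(jsyb) = {ucen, skfj}.
Every vertex has degree 2 (N=103); this is C_{103}, the 103-cycle.
Distinct eigenvalues (to 6 d.p.): [2.0, 1.99628, 1.985134, 1.966602, 1.940755, 1.907689, 1.867525, 1.820414, 1.766531, 1.706077, 1.639275, 1.566376, 1.487649, 1.403389, 1.313908, 1.219538, 1.120632, 1.017558, 0.910698, 0.80045, 0.687224, 0.571442, 0.453534, 0.333938, 0.213101, 0.091471, -0.0305, -0.152357, -0.273647, -0.393919, -0.512726, -0.629626, -0.744183, -0.855972, -0.964576, -1.069593, -1.17063, -1.267312, -1.35928, -1.446192, -1.527723, -1.603572, -1.673454, -1.737112, -1.794307, -1.844828, -1.888485, -1.925117, -1.954588, -1.976787, -1.991633, -1.99907].
With N=103: ϑ(G) = 103·(-(-1)*2*cos(pi/103))/(2−(-2*cos(pi/103))) = 103*cos(pi/103)/(cos(pi/103) + 1).
= 51.4880… (decimal).
51 ≤ 103*cos(pi/103)/(cos(pi/103) + 1) ≤ 52: both strict.

103*cos(pi/103)/(cos(pi/103) + 1)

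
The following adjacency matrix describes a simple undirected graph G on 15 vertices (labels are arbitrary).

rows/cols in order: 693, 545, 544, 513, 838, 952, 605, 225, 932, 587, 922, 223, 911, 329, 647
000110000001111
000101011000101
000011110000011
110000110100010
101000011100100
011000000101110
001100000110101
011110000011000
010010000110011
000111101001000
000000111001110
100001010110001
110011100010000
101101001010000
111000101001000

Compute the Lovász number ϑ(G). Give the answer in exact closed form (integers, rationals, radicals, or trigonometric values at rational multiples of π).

5

Vertex 911 has 6 neighbors: 693, 545, 838, 952, 605, 922.
Vertex 513 has 6 neighbors: 693, 545, 605, 225, 587, 329.
Vertex 952 has 6 neighbors: 545, 544, 587, 223, 911, 329.
Vertex 605 has 6 neighbors: 544, 513, 587, 922, 911, 647.
G on 15 vertices is 6-regular; Kneser-type, 2-subsets of [6].
A has 3 distinct eigenvalues ≈ [6.0, 1.0, -3.0].
−15·(-3) / ((6)−(-3)) = 5 = ϑ(G).
= 5.0000000… (decimal).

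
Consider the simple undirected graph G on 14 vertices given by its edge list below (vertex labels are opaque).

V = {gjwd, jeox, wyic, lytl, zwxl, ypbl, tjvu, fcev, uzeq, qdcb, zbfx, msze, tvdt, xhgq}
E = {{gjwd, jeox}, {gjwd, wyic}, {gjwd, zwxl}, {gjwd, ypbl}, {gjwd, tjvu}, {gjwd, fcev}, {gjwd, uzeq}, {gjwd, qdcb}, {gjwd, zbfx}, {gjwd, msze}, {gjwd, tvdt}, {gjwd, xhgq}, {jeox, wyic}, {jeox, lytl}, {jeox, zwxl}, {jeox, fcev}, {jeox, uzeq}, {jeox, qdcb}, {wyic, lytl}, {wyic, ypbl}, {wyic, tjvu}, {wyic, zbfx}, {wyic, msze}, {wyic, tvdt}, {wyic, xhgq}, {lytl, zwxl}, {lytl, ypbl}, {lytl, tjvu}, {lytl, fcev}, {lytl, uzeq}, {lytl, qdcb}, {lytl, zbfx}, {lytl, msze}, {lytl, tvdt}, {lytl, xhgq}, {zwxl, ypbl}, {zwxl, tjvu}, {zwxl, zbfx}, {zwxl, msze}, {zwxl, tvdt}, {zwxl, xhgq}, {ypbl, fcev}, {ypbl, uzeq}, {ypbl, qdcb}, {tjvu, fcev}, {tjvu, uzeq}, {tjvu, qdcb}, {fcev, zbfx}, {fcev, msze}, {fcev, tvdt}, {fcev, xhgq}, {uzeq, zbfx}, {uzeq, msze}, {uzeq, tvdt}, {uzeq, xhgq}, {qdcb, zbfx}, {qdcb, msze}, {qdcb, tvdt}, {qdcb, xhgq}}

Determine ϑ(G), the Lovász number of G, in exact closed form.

7

N(uzeq) = {gjwd, jeox, lytl, ypbl, tjvu, zbfx, msze, tvdt, xhgq}, |N(uzeq)| = 9.
Vertex fcev has 9 neighbors: gjwd, jeox, lytl, ypbl, tjvu, zbfx, msze, tvdt, xhgq.
deg(jeox) = 7; N(jeox) = {gjwd, wyic, lytl, zwxl, fcev, uzeq, qdcb}.
Vertex tvdt has 7 neighbors: gjwd, wyic, lytl, zwxl, fcev, uzeq, qdcb.
Complete 3-partite, parts [7, 5, 2]: perfect, ϑ = α = 7.
= 7.00000000… (decimal).
Sandwich: α(G)=7 ≤ ϑ(G)=7 ≤ χ(Ḡ)=7 (collapsed).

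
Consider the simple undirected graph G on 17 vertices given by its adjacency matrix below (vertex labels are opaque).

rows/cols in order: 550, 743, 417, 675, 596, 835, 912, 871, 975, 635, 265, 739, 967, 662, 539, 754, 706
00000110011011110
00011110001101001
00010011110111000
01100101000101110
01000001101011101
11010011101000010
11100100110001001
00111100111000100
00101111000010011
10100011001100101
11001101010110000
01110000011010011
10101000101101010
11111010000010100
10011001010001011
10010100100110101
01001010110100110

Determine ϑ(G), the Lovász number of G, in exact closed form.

sqrt(17)

N(596) = {743, 871, 975, 265, 967, 662, 539, 706}, |N(596)| = 8.
N(975) = {417, 596, 835, 912, 871, 967, 754, 706}, |N(975)| = 8.
deg(539) = 8; N(539) = {550, 675, 596, 871, 635, 662, 754, 706}.
deg(967) = 8; N(967) = {550, 417, 596, 975, 265, 739, 662, 754}.
8-regular, N=17; SR(17,8,3,4) — a Paley graph.
spec(A) ≈ [8.0, 1.56155, -2.56155] (distinct, 5 d.p.).
−17·(-sqrt(17)/2 - 1/2) / ((8)−(-sqrt(17)/2 - 1/2)) = sqrt(17) = ϑ(G).
ϑ(G) ≈ 4.1231.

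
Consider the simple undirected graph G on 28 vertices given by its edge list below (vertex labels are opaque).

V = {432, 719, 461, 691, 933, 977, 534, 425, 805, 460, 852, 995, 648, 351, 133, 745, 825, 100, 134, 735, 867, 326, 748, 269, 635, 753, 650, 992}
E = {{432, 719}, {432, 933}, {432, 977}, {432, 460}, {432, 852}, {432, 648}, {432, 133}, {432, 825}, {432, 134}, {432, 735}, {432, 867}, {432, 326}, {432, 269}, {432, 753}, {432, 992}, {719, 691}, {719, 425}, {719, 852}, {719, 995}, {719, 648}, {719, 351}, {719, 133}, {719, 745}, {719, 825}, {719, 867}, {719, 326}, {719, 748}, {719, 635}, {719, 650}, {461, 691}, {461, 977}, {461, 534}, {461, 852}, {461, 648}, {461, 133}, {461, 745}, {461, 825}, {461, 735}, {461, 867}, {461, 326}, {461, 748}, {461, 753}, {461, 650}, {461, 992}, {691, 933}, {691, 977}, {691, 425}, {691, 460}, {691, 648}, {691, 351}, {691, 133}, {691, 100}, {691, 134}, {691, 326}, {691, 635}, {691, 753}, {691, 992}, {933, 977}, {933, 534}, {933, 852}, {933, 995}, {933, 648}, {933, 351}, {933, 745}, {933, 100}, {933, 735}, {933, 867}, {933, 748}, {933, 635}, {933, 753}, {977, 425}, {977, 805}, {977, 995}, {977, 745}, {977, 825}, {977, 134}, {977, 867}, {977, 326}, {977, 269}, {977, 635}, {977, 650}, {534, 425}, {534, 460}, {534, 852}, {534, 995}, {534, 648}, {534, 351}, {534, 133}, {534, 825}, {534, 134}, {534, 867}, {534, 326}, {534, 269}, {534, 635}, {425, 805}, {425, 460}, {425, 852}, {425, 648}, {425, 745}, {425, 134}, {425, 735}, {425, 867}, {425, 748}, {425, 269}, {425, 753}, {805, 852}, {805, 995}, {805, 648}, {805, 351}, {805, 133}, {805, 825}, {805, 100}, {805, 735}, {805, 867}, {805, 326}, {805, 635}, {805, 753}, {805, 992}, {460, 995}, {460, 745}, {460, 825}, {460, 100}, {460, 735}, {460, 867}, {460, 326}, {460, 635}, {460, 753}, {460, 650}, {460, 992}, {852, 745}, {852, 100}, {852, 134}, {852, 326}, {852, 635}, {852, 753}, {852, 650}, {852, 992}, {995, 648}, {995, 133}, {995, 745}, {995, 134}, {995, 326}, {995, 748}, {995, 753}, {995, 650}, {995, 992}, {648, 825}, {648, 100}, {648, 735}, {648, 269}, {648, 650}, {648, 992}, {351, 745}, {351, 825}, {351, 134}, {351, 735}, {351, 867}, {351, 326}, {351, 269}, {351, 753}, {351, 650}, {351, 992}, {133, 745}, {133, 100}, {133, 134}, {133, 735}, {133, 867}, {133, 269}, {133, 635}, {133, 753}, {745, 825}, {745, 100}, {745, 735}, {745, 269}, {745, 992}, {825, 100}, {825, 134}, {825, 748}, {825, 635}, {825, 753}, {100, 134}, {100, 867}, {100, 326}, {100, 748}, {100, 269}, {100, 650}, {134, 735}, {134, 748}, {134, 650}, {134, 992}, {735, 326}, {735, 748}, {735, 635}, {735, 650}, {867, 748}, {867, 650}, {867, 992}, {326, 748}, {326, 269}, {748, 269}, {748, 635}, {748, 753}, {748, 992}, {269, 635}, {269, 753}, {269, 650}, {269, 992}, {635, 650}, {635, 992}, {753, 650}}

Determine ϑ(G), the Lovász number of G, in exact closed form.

7

N(425) = {719, 691, 977, 534, 805, 460, 852, 648, 745, 134, 735, 867, 748, 269, 753}, |N(425)| = 15.
deg(326) = 15; N(326) = {432, 719, 461, 691, 977, 534, 805, 460, 852, 995, 351, 100, 735, 748, 269}.
deg(134) = 15; N(134) = {432, 691, 977, 534, 425, 852, 995, 351, 133, 825, 100, 735, 748, 650, 992}.
deg(635) = 15; N(635) = {719, 691, 933, 977, 534, 805, 460, 852, 133, 825, 735, 748, 269, 650, 992}.
G on 28 vertices is 15-regular; Kneser K(8,2) on C(8,2)=28 vertices.
A has 3 distinct eigenvalues ≈ [15.0, 1.0, -5.0].
Lovász: ϑ = −28(-5)/(15+-1*(-5)) = 7.
≈ 7.000000 (to 6 d.p.).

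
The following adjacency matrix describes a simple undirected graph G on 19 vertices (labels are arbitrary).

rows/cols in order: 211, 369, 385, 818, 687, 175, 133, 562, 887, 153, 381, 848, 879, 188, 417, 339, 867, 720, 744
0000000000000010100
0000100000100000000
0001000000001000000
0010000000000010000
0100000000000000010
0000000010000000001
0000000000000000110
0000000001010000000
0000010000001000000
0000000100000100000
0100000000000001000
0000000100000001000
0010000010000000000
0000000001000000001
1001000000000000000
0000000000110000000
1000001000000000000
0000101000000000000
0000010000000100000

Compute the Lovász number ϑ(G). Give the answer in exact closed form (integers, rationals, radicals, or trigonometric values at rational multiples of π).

19*cos(pi/19)/(cos(pi/19) + 1)

deg(339) = 2; N(339) = {381, 848}.
Vertex 867 has 2 neighbors: 211, 133.
deg(385) = 2; N(385) = {818, 879}.
N(720) = {687, 133}, |N(720)| = 2.
2-regular, N=19; this is C_{19}, the 19-cycle.
spec(A) ≈ [2.0, 1.89163, 1.57828, 1.0939, 0.49097, -0.16516, -0.80339, -1.35456, -1.75895, -1.97272] (distinct, 5 d.p.).
With N=19: ϑ(G) = 19·(-(-1)*2*cos(pi/19))/(2−(-2*cos(pi/19))) = 19*cos(pi/19)/(cos(pi/19) + 1).
Numerically 9.434771.
Sandwich: α(G)=9 ≤ ϑ(G)=19*cos(pi/19)/(cos(pi/19) + 1) ≤ χ(Ḡ)=10 (both strict).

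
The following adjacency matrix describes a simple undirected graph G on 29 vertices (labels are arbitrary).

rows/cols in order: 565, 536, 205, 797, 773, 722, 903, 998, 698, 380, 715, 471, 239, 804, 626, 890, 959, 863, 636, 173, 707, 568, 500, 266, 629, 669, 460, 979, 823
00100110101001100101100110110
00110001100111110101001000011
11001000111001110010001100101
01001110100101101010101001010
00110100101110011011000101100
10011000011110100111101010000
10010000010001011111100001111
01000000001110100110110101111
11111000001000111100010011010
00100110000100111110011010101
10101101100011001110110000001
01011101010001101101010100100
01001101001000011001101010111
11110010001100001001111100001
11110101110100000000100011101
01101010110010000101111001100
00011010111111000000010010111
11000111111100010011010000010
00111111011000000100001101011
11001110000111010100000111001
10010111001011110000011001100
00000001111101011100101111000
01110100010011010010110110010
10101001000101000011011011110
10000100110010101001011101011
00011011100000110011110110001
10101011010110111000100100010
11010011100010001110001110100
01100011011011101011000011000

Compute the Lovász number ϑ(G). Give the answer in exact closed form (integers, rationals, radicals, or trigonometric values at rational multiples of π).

sqrt(29)

N(707) = {565, 797, 722, 903, 998, 715, 239, 804, 626, 890, 568, 500, 669, 460}, |N(707)| = 14.
Vertex 797 has 14 neighbors: 536, 773, 722, 903, 698, 471, 804, 626, 959, 636, 707, 500, 669, 979.
deg(998) = 14; N(998) = {536, 715, 471, 239, 626, 863, 636, 707, 568, 266, 669, 460, 979, 823}.
Vertex 823 has 14 neighbors: 536, 205, 903, 998, 380, 715, 239, 804, 626, 959, 636, 173, 629, 669.
14-regular, N=29; SR(29,14,6,7) — a Paley graph.
spec(A) ≈ [14.0, 2.19258, -3.19258] (distinct, 5 d.p.).
−29·(-sqrt(29)/2 - 1/2) / ((14)−(-sqrt(29)/2 - 1/2)) = sqrt(29) = ϑ(G).
≈ 5.3852 (to 4 d.p.).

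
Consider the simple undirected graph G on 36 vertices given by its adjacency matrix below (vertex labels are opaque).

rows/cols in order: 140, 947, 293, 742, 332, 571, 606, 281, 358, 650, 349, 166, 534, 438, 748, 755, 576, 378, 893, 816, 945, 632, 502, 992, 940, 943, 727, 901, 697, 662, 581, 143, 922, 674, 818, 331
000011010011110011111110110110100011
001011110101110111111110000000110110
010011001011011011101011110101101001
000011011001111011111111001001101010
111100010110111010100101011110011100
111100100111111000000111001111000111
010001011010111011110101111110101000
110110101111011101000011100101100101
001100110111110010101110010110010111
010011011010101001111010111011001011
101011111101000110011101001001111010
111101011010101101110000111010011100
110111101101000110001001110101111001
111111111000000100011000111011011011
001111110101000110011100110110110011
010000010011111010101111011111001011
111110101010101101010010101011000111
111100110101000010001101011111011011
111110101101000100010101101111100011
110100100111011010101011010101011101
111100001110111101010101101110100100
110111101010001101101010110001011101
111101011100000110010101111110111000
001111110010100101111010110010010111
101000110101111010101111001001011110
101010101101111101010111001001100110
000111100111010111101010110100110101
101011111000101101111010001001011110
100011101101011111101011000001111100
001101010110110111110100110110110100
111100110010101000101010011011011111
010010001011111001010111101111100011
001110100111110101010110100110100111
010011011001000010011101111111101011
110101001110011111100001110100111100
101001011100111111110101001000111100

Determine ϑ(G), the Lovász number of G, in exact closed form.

8

Vertex 650 has 21 neighbors: 947, 332, 571, 281, 358, 349, 534, 748, 378, 893, 816, 945, 502, 940, 943, 727, 697, 662, 922, 818, 331.
N(140) = {332, 571, 281, 349, 166, 534, 438, 576, 378, 893, 816, 945, 632, 502, 940, 943, 901, 697, 581, 818, 331}, |N(140)| = 21.
N(331) = {140, 293, 571, 281, 358, 650, 534, 438, 748, 755, 576, 378, 893, 816, 632, 992, 727, 581, 143, 922, 674}, |N(331)| = 21.
N(502) = {140, 947, 293, 742, 571, 281, 358, 650, 755, 576, 816, 632, 992, 940, 943, 727, 901, 697, 581, 143, 922}, |N(502)| = 21.
Every vertex has degree 21 (N=36); Kneser-type, 2-subsets of [9].
Distinct eigenvalues (to 5 d.p.): [21.0, 1.0, -6.0].
ϑ = −N·λ_min/(λ_max−λ_min) = −36·(-6)/(21−(-6)) = 8.
≈ 8.00000 (to 5 d.p.).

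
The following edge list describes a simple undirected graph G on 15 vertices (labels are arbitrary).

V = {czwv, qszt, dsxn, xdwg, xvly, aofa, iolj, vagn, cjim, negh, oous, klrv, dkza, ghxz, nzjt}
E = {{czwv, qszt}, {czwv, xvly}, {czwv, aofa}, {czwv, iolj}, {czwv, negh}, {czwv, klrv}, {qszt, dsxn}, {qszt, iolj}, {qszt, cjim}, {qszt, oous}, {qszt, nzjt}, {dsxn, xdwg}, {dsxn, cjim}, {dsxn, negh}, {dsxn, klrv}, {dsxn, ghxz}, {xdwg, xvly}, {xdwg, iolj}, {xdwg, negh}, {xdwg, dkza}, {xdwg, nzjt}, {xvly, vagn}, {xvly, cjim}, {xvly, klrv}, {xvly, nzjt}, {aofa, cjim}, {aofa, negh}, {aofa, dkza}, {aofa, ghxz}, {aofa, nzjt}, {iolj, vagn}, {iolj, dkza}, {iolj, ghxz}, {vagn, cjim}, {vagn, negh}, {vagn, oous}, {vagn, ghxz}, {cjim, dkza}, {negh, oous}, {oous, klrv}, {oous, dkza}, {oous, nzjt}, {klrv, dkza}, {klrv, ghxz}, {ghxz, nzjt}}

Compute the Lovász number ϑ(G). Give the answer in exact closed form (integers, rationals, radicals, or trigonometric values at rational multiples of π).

5

deg(iolj) = 6; N(iolj) = {czwv, qszt, xdwg, vagn, dkza, ghxz}.
Vertex vagn has 6 neighbors: xvly, iolj, cjim, negh, oous, ghxz.
N(nzjt) = {qszt, xdwg, xvly, aofa, oous, ghxz}, |N(nzjt)| = 6.
Vertex xdwg has 6 neighbors: dsxn, xvly, iolj, negh, dkza, nzjt.
15-vertex 6-regular graph: Kneser K(6,2) on C(6,2)=15 vertices.
Distinct eigenvalues (to 6 d.p.): [6.0, 1.0, -3.0].
−15·(-3) / ((6)−(-3)) = 5 = ϑ(G).
ϑ(G) ≈ 5.00000000.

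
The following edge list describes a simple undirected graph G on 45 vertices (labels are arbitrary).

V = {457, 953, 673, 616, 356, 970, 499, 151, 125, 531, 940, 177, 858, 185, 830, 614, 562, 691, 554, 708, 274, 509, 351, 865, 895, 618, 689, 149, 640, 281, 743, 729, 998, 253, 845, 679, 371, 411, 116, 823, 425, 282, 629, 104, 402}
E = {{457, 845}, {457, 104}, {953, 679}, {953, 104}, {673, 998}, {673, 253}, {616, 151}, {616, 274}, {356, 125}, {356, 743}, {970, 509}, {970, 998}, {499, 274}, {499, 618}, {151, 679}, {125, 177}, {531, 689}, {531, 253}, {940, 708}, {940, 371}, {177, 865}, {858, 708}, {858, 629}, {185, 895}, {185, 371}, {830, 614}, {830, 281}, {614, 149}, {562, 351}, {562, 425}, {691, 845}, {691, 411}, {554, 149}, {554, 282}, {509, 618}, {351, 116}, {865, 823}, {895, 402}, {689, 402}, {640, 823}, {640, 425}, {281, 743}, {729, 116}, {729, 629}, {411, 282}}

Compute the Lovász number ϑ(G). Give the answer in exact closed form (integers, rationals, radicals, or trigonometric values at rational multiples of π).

45*cos(pi/45)/(cos(pi/45) + 1)

Vertex 845 has 2 neighbors: 457, 691.
Vertex 411 has 2 neighbors: 691, 282.
N(998) = {673, 970}, |N(998)| = 2.
Vertex 185 has 2 neighbors: 895, 371.
45-vertex 2-regular graph: a single 45-cycle (edge-transitive).
spec(A) ≈ [2.0, 1.98054, 1.92252, 1.82709, 1.6961, 1.53209, 1.33826, 1.11839, 0.87674, 0.61803, 0.3473, 0.0698, -0.20906, -0.48384, -0.74921, -1.0, -1.23132, -1.43868, -1.61803, -1.7659, -1.87939, -1.9563, -1.99513] (distinct, 5 d.p.).
Lovász: ϑ = −45(-2*cos(pi/45))/(2+-(-1)*2*cos(pi/45)) = 45*cos(pi/45)/(cos(pi/45) + 1).
= 22.4725621… (decimal).
Check 22 ≤ 45*cos(pi/45)/(cos(pi/45) + 1) ≤ 23: both strict.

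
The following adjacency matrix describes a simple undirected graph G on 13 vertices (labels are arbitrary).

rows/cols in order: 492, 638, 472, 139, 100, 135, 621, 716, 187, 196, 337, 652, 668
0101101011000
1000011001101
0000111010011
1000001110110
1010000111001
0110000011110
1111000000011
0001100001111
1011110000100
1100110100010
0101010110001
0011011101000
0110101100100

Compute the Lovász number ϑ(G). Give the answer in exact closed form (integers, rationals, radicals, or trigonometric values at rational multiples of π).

sqrt(13)

N(337) = {638, 139, 135, 716, 187, 668}, |N(337)| = 6.
deg(668) = 6; N(668) = {638, 472, 100, 621, 716, 337}.
Vertex 472 has 6 neighbors: 100, 135, 621, 187, 652, 668.
N(100) = {492, 472, 716, 187, 196, 668}, |N(100)| = 6.
deg(v) = 6 for all v (|V|=13); Paley(13): SR with (k,λ,μ)=(6,2,3).
spec(A) ≈ [6.0, 1.302776, -2.302776] (distinct, 6 d.p.).
−13·(-sqrt(13)/2 - 1/2) / ((6)−(-sqrt(13)/2 - 1/2)) = sqrt(13) = ϑ(G).
≈ 3.605551 (to 6 d.p.).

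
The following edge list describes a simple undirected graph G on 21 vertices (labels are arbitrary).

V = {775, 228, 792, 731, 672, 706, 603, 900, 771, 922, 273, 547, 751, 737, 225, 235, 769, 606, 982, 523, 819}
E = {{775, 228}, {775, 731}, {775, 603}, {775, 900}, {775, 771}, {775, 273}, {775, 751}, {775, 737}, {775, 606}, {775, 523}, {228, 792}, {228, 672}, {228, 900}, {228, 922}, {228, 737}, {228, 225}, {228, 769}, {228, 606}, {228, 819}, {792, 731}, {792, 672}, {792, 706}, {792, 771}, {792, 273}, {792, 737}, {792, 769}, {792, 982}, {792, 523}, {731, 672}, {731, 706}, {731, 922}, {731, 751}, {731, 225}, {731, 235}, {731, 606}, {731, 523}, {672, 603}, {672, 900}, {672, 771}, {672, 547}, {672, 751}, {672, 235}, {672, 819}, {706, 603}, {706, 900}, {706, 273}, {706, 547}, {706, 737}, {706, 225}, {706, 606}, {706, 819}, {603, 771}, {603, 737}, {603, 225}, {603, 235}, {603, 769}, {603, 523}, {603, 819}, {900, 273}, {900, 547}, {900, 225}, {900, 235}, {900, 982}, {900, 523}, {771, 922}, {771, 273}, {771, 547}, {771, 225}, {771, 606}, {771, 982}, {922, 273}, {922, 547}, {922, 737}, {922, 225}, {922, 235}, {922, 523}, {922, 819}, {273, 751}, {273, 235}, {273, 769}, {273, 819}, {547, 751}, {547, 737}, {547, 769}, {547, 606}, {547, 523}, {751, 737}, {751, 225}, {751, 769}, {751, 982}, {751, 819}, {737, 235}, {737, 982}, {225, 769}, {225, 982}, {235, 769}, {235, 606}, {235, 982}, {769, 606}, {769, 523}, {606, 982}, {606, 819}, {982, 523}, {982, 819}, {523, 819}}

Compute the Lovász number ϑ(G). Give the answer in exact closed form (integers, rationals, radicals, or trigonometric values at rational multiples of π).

6

N(922) = {228, 731, 771, 273, 547, 737, 225, 235, 523, 819}, |N(922)| = 10.
Vertex 771 has 10 neighbors: 775, 792, 672, 603, 922, 273, 547, 225, 606, 982.
N(706) = {792, 731, 603, 900, 273, 547, 737, 225, 606, 819}, |N(706)| = 10.
Vertex 982 has 10 neighbors: 792, 900, 771, 751, 737, 225, 235, 606, 523, 819.
21-vertex 10-regular graph: Kneser K(7,2) on C(7,2)=21 vertices.
The 3 distinct eigenvalues: [10.0, 1.0, -4.0].
Lovász: ϑ = −21(-4)/(10+-1*(-4)) = 6.
ϑ(G) ≈ 6.00000.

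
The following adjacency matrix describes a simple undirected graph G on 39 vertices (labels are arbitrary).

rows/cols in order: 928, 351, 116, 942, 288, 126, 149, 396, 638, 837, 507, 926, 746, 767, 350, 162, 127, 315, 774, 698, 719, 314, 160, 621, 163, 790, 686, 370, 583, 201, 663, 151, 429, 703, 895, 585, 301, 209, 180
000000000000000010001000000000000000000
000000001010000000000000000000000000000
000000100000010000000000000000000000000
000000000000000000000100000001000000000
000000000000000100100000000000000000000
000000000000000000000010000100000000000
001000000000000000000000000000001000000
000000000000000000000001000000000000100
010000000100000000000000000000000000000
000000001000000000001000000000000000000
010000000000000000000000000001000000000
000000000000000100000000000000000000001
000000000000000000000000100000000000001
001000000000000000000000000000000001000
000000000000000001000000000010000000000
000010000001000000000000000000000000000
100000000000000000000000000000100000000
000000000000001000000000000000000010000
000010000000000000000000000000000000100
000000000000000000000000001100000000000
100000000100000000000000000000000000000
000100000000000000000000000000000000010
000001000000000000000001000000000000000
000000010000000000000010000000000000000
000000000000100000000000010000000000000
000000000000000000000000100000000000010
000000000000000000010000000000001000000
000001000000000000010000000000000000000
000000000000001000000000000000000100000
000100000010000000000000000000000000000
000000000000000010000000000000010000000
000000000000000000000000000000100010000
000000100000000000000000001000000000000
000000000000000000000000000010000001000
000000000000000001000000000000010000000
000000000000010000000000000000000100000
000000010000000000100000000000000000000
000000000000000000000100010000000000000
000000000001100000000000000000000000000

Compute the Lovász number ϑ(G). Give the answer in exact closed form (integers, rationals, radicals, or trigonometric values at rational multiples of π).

N(126) = {160, 370}, |N(126)| = 2.
Vertex 942 has 2 neighbors: 314, 201.
N(429) = {149, 686}, |N(429)| = 2.
Vertex 621 has 2 neighbors: 396, 160.
deg(v) = 2 for all v (|V|=39); connected 2-regular on 39 ⇒ C_{39}.
The 20 distinct eigenvalues: [2.0, 1.9741, 1.8971, 1.7709, 1.5989, 1.3854, 1.1361, 0.8574, 0.5564, 0.2411, -0.0805, -0.4001, -0.7092, -1.0, -1.2649, -1.497, -1.6904, -1.84, -1.9419, -1.9935].
Lovász (edge-transitive): ϑ = −39·(-2*cos(pi/39))/((2)−(-2*cos(pi/39))) = 39*cos(pi/39)/(cos(pi/39) + 1).
Numerically 19.468332.
Sandwich: α(G)=19 ≤ ϑ(G)=39*cos(pi/39)/(cos(pi/39) + 1) ≤ χ(Ḡ)=20 (both strict).

39*cos(pi/39)/(cos(pi/39) + 1)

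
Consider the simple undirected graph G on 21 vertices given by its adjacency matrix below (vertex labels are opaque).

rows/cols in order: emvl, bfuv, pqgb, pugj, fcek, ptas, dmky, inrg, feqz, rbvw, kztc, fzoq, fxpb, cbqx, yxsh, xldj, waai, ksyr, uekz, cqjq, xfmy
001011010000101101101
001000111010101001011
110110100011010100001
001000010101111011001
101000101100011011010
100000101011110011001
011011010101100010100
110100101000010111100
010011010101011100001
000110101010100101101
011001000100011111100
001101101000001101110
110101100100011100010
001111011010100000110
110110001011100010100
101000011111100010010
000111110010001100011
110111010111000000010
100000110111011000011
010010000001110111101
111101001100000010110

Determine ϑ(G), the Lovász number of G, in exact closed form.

6

deg(uekz) = 10; N(uekz) = {emvl, dmky, inrg, rbvw, kztc, fzoq, cbqx, yxsh, cqjq, xfmy}.
deg(ksyr) = 10; N(ksyr) = {emvl, bfuv, pugj, fcek, ptas, inrg, rbvw, kztc, fzoq, cqjq}.
N(ptas) = {emvl, dmky, feqz, kztc, fzoq, fxpb, cbqx, waai, ksyr, xfmy}, |N(ptas)| = 10.
deg(yxsh) = 10; N(yxsh) = {emvl, bfuv, pugj, fcek, feqz, kztc, fzoq, fxpb, waai, uekz}.
10-regular, N=21; this is K(7,2), the Kneser graph.
A has 3 distinct eigenvalues ≈ [10.0, 1.0, -4.0].
Lovász: ϑ = −21(-4)/(10+-1*(-4)) = 6.
= 6.00000… (decimal).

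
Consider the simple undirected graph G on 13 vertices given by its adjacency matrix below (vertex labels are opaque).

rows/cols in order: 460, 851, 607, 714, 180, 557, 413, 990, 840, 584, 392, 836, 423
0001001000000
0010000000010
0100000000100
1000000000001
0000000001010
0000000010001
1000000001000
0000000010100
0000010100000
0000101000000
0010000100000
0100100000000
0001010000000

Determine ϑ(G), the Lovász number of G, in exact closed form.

13*cos(pi/13)/(cos(pi/13) + 1)

deg(392) = 2; N(392) = {607, 990}.
deg(180) = 2; N(180) = {584, 836}.
N(557) = {840, 423}, |N(557)| = 2.
Vertex 990 has 2 neighbors: 840, 392.
13-vertex 2-regular graph: this is C_{13}, the 13-cycle.
Distinct eigenvalues (to 3 d.p.): [2.0, 1.771, 1.136, 0.241, -0.709, -1.497, -1.942].
λ_max=2, λ_min=-2*cos(pi/13); ϑ = −13·λ_min/(λ_max−λ_min) = 13*cos(pi/13)/(cos(pi/13) + 1).
≈ 6.4041686 (to 7 d.p.).
Lovász sandwich 6 ≤ 13*cos(pi/13)/(cos(pi/13) + 1) ≤ 7: both strict.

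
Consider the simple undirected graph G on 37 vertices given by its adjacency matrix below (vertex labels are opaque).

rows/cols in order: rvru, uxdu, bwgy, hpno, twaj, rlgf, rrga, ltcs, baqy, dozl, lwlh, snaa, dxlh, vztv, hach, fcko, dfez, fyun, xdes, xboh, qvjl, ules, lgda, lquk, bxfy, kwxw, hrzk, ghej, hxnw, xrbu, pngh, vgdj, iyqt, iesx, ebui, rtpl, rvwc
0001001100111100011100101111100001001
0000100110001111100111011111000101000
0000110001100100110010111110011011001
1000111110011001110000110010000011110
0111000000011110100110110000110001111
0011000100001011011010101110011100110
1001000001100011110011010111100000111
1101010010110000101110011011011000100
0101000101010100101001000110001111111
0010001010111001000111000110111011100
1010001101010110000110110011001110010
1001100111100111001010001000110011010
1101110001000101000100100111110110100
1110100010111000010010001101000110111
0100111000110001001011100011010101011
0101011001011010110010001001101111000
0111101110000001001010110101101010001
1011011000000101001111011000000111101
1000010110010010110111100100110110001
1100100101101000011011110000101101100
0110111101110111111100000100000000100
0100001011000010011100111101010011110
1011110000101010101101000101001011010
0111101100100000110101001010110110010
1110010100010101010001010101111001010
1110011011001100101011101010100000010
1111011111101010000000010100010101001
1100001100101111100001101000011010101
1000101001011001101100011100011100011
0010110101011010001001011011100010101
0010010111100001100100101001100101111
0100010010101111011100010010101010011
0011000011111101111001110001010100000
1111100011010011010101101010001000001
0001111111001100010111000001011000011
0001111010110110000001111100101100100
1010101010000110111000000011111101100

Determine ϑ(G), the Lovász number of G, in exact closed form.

deg(iyqt) = 18; N(iyqt) = {bwgy, hpno, baqy, dozl, lwlh, snaa, dxlh, vztv, fcko, dfez, fyun, xdes, ules, lgda, lquk, ghej, xrbu, vgdj}.
deg(pngh) = 18; N(pngh) = {bwgy, rlgf, ltcs, baqy, dozl, lwlh, fcko, dfez, xboh, lgda, bxfy, ghej, hxnw, vgdj, iesx, ebui, rtpl, rvwc}.
deg(vztv) = 18; N(vztv) = {rvru, uxdu, bwgy, twaj, baqy, lwlh, snaa, dxlh, fyun, qvjl, bxfy, kwxw, ghej, vgdj, iyqt, ebui, rtpl, rvwc}.
deg(fcko) = 18; N(fcko) = {uxdu, hpno, rlgf, rrga, dozl, snaa, dxlh, hach, dfez, fyun, qvjl, bxfy, ghej, hxnw, pngh, vgdj, iyqt, iesx}.
Every vertex has degree 18 (N=37); SR(37,18,8,9) — a Paley graph.
spec(A) ≈ [18.0, 2.54138, -3.54138] (distinct, 5 d.p.).
Lovász: ϑ = −37(-sqrt(37)/2 - 1/2)/(18+-(-sqrt(37)/2 - 1/2)) = sqrt(37).
Numerically 6.08276253.

sqrt(37)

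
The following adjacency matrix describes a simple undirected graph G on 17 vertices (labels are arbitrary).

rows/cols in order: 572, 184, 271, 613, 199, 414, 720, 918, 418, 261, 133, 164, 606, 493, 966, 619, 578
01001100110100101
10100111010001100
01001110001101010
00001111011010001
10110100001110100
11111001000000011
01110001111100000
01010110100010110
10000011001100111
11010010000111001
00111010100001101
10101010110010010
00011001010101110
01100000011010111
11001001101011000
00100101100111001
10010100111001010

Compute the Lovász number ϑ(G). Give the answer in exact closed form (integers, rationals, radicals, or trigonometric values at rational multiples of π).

sqrt(17)

Vertex 918 has 8 neighbors: 184, 613, 414, 720, 418, 606, 966, 619.
N(619) = {271, 414, 918, 418, 164, 606, 493, 578}, |N(619)| = 8.
Vertex 966 has 8 neighbors: 572, 184, 199, 918, 418, 133, 606, 493.
N(493) = {184, 271, 261, 133, 606, 966, 619, 578}, |N(493)| = 8.
Every vertex has degree 8 (N=17); Paley(17): SR with (k,λ,μ)=(8,3,4).
Distinct eigenvalues (to 4 d.p.): [8.0, 1.5616, -2.5616].
Lovász: ϑ = −17(-sqrt(17)/2 - 1/2)/(8+-(-sqrt(17)/2 - 1/2)) = sqrt(17).
Numerically 4.123106.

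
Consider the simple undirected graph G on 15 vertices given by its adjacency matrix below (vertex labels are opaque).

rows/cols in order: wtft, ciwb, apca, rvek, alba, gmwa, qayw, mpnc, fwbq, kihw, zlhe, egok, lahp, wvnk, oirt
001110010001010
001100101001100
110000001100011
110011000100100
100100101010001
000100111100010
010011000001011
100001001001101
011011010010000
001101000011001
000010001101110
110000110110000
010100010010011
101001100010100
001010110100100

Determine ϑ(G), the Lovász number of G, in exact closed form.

5

N(alba) = {wtft, rvek, qayw, fwbq, zlhe, oirt}, |N(alba)| = 6.
deg(fwbq) = 6; N(fwbq) = {ciwb, apca, alba, gmwa, mpnc, zlhe}.
deg(mpnc) = 6; N(mpnc) = {wtft, gmwa, fwbq, egok, lahp, oirt}.
Vertex gmwa has 6 neighbors: rvek, qayw, mpnc, fwbq, kihw, wvnk.
Every vertex has degree 6 (N=15); this is K(6,2), the Kneser graph.
Distinct eigenvalues (to 3 d.p.): [6.0, 1.0, -3.0].
Lovász (edge-transitive): ϑ = −15·(-3)/((6)−(-3)) = 5.
Numerically 5.0000.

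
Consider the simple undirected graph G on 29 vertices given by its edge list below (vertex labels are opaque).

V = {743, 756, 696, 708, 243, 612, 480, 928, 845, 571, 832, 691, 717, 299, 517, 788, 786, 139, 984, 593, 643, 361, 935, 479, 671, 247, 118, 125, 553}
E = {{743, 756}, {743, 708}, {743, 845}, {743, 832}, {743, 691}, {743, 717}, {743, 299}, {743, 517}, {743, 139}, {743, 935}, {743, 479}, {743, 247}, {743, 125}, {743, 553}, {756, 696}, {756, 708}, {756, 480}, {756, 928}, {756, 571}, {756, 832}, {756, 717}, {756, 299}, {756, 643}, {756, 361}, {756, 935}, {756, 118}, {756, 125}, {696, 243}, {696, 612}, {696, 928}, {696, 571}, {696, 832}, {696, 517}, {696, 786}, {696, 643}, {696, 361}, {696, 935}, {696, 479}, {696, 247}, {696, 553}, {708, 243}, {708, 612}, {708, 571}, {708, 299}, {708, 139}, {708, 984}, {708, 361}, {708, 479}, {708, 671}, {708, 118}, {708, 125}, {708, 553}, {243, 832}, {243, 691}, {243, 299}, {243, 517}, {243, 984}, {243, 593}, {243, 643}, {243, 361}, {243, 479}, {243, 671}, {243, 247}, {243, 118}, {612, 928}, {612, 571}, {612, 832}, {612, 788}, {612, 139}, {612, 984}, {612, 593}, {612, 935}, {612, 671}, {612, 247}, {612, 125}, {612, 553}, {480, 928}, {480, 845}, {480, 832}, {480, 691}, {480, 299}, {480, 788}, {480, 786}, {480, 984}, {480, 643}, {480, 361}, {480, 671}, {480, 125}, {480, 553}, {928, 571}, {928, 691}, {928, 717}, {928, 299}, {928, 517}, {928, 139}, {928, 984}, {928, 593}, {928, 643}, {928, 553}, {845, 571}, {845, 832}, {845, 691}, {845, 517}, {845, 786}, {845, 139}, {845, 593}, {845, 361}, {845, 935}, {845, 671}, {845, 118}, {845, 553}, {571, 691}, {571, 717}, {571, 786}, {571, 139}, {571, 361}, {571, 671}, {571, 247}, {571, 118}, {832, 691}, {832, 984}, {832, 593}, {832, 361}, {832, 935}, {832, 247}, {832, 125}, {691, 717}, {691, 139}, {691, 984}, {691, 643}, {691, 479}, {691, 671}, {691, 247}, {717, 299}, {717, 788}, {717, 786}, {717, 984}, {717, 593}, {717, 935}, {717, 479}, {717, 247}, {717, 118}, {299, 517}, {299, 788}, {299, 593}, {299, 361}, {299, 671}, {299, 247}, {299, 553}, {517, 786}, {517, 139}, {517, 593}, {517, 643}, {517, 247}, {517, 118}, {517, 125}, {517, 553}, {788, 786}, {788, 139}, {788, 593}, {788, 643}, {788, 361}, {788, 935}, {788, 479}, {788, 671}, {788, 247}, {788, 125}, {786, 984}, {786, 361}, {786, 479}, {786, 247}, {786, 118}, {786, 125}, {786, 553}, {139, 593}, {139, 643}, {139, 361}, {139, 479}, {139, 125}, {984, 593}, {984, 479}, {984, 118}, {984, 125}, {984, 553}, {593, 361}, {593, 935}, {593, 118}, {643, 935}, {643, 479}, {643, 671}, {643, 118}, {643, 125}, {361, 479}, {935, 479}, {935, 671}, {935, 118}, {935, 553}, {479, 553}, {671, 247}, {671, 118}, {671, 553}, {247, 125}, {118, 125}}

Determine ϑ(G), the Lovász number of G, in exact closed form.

Vertex 593 has 14 neighbors: 243, 612, 928, 845, 832, 717, 299, 517, 788, 139, 984, 361, 935, 118.
N(125) = {743, 756, 708, 612, 480, 832, 517, 788, 786, 139, 984, 643, 247, 118}, |N(125)| = 14.
Vertex 571 has 14 neighbors: 756, 696, 708, 612, 928, 845, 691, 717, 786, 139, 361, 671, 247, 118.
Vertex 118 has 14 neighbors: 756, 708, 243, 845, 571, 717, 517, 786, 984, 593, 643, 935, 671, 125.
14-regular, N=29; strongly regular (29,14,6,7).
The 3 distinct eigenvalues: [14.0, 2.19258, -3.19258].
−29·(-sqrt(29)/2 - 1/2) / ((14)−(-sqrt(29)/2 - 1/2)) = sqrt(29) = ϑ(G).
= 5.3852… (decimal).

sqrt(29)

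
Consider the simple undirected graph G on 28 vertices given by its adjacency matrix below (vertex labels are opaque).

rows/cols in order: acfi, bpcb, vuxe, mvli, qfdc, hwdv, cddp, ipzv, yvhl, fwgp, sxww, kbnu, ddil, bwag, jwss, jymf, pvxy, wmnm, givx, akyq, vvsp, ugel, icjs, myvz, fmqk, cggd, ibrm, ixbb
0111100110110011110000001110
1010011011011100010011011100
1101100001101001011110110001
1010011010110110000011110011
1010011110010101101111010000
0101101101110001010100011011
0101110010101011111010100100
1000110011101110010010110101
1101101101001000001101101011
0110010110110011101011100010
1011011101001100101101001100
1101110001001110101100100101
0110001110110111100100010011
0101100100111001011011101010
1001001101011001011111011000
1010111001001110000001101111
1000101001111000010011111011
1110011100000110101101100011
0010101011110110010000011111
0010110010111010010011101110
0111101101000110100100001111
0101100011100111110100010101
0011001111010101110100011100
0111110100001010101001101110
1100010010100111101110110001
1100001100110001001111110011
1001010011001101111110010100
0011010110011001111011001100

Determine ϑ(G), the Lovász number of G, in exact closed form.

deg(jwss) = 15; N(jwss) = {acfi, mvli, cddp, ipzv, fwgp, kbnu, ddil, jymf, wmnm, givx, akyq, vvsp, ugel, myvz, fmqk}.
N(yvhl) = {acfi, bpcb, mvli, qfdc, cddp, ipzv, fwgp, ddil, givx, akyq, ugel, icjs, fmqk, ibrm, ixbb}, |N(yvhl)| = 15.
Vertex hwdv has 15 neighbors: bpcb, mvli, qfdc, cddp, ipzv, fwgp, sxww, kbnu, jymf, wmnm, akyq, myvz, fmqk, ibrm, ixbb.
Vertex pvxy has 15 neighbors: acfi, qfdc, cddp, fwgp, sxww, kbnu, ddil, wmnm, vvsp, ugel, icjs, myvz, fmqk, ibrm, ixbb.
Regular of degree 15 on 28 vertices: this is K(8,2), the Kneser graph.
The 3 distinct eigenvalues: [15.0, 1.0, -5.0].
ϑ = −N·λ_min/(λ_max−λ_min) = −28·(-5)/(15−(-5)) = 7.
= 7.00000… (decimal).

7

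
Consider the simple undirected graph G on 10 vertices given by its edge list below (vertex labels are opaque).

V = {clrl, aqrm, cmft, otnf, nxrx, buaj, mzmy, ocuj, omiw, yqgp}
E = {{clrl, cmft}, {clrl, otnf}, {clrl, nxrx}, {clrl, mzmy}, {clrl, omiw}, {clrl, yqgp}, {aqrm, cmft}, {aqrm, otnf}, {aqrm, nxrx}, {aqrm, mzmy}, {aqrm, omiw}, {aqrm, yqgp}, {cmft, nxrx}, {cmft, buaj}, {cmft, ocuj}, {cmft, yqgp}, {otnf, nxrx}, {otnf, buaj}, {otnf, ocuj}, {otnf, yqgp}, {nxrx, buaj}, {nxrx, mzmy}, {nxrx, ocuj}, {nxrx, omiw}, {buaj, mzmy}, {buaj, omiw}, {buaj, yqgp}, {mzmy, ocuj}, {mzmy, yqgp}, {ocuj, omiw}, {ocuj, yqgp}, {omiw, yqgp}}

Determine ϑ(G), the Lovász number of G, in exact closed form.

deg(aqrm) = 6; N(aqrm) = {cmft, otnf, nxrx, mzmy, omiw, yqgp}.
N(otnf) = {clrl, aqrm, nxrx, buaj, ocuj, yqgp}, |N(otnf)| = 6.
Vertex ocuj has 6 neighbors: cmft, otnf, nxrx, mzmy, omiw, yqgp.
N(clrl) = {cmft, otnf, nxrx, mzmy, omiw, yqgp}, |N(clrl)| = 6.
K_{4,4,2} (perfect); ϑ(G) = α(G) = max{4,4,2} = 4.
≈ 4.00000 (to 5 d.p.).
Lovász sandwich 4 ≤ 4 ≤ 4: collapsed.

4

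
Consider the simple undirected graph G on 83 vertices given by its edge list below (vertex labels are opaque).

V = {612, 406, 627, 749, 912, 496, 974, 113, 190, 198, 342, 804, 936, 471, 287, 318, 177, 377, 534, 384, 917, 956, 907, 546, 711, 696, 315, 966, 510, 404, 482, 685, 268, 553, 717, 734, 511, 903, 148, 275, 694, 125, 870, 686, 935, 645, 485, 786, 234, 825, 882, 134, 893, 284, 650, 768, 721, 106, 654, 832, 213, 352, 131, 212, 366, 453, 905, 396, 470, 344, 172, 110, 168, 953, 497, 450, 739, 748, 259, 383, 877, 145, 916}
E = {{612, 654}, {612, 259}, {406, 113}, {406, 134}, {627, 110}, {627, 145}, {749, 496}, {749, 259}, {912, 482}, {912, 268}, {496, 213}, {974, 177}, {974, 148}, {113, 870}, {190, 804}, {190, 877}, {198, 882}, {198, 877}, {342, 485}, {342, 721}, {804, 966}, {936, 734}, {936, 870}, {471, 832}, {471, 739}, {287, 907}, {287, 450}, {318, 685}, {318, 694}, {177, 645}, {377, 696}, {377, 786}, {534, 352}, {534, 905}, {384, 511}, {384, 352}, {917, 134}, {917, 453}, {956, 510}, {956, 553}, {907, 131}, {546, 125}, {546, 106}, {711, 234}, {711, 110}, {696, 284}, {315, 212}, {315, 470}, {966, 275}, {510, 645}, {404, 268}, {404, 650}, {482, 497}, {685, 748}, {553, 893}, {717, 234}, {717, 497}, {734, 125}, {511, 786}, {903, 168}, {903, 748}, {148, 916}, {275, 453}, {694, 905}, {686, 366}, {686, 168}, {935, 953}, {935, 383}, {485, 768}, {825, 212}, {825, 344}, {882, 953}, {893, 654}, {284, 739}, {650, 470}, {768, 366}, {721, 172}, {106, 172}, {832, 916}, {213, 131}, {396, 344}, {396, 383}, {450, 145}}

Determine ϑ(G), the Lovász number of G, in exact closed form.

83*cos(pi/83)/(cos(pi/83) + 1)

deg(749) = 2; N(749) = {496, 259}.
N(497) = {482, 717}, |N(497)| = 2.
N(627) = {110, 145}, |N(627)| = 2.
deg(877) = 2; N(877) = {190, 198}.
2-regular, N=83; a single 83-cycle (edge-transitive).
spec(A) ≈ [2.0, 1.99427, 1.97712, 1.94865, 1.90901, 1.85844, 1.79722, 1.72571, 1.64431, 1.5535, 1.45378, 1.34575, 1.23, 1.1072, 0.97807, 0.84333, 0.70376, 0.56016, 0.41335, 0.26418, 0.11349, -0.03785, -0.18897, -0.33901, -0.48711, -0.63242, -0.7741, -0.91135, -1.04338, -1.16944, -1.28879, -1.40077, -1.50472, -1.60005, -1.68622, -1.76273, -1.82914, -1.88507, -1.93021, -1.96429, -1.98712, -1.99857] (distinct, 5 d.p.).
With N=83: ϑ(G) = 83·(-(-1)*2*cos(pi/83))/(2−(-2*cos(pi/83))) = 83*cos(pi/83)/(cos(pi/83) + 1).
ϑ(G) ≈ 41.485132588.
41 ≤ 83*cos(pi/83)/(cos(pi/83) + 1) ≤ 42: both strict.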